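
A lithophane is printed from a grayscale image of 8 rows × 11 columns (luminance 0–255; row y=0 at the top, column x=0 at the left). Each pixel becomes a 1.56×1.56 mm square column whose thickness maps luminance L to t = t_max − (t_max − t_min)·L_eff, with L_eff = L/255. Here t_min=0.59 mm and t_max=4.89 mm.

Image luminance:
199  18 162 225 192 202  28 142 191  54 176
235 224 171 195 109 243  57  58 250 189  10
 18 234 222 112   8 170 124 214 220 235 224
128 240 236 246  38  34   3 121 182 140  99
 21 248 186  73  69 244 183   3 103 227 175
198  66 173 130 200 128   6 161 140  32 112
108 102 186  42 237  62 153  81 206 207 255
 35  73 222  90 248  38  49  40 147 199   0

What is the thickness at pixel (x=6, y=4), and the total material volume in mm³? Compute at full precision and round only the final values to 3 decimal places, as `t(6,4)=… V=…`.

t(6,4)=1.804 V=545.096

span = t_max - t_min = 4.89 - 0.59 = 4.300
L(6,4) = 183, L_eff = 183/255 = 0.717647
t(6,4) = 4.89 - 4.300·0.717647 = 1.804
Σt over all 8·11 pixels = 285584/1275 ≈ 223.9874510
V = pitch²·Σt = 1.56²·285584/1275 = 545.096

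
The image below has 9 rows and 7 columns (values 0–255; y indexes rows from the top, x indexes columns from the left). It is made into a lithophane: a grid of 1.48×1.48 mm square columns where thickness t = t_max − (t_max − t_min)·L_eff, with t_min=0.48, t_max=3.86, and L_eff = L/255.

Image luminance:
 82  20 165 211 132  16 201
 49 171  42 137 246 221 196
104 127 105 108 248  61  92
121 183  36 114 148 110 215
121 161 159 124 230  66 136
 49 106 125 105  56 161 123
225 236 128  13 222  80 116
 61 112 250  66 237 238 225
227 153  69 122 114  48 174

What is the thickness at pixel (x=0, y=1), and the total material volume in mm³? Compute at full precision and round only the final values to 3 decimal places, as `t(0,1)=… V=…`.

span = t_max - t_min = 3.86 - 0.48 = 3.380
L(0,1) = 49, L_eff = 49/255 = 0.192157
t(0,1) = 3.86 - 3.380·0.192157 = 3.211
Σt over all 9·7 pixels = 277369/2125 ≈ 130.5265882
V = pitch²·Σt = 1.48²·277369/2125 = 285.905

t(0,1)=3.211 V=285.905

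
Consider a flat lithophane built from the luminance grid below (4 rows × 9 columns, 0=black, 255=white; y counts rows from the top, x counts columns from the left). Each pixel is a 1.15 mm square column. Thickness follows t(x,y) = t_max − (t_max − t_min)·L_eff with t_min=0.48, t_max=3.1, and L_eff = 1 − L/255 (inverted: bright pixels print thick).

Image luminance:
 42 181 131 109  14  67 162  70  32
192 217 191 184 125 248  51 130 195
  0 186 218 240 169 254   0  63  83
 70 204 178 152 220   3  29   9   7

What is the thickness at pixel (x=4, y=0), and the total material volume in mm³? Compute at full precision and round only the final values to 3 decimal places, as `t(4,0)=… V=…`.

span = t_max - t_min = 3.1 - 0.48 = 2.620
L(4,0) = 14, L_eff = 1 - 14/255 = 0.945098 (inverted)
t(4,0) = 3.1 - 2.620·0.945098 = 0.624
Σt over all 4·9 pixels = 400063/6375 ≈ 62.7549804
V = pitch²·Σt = 1.15²·400063/6375 = 82.993

t(4,0)=0.624 V=82.993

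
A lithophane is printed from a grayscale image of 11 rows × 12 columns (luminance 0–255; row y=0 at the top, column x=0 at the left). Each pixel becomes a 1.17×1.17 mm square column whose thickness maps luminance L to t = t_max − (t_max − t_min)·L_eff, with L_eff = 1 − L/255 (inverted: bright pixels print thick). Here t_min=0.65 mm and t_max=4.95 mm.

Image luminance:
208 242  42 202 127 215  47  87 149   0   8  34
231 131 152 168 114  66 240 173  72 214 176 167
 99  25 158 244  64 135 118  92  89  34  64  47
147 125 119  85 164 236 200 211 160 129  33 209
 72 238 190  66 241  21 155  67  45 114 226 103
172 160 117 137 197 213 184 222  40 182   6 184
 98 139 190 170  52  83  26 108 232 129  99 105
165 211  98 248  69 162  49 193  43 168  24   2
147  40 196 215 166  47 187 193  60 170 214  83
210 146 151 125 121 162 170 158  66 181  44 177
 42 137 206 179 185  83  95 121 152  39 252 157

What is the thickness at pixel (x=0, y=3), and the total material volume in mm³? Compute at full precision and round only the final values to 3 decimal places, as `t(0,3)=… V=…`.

t(0,3)=3.129 V=522.427

span = t_max - t_min = 4.95 - 0.65 = 4.300
L(0,3) = 147, L_eff = 1 - 147/255 = 0.423529 (inverted)
t(0,3) = 4.95 - 4.300·0.423529 = 3.129
Σt over all 11·12 pixels = 381.64
V = pitch²·Σt = 1.17²·381.64 = 522.427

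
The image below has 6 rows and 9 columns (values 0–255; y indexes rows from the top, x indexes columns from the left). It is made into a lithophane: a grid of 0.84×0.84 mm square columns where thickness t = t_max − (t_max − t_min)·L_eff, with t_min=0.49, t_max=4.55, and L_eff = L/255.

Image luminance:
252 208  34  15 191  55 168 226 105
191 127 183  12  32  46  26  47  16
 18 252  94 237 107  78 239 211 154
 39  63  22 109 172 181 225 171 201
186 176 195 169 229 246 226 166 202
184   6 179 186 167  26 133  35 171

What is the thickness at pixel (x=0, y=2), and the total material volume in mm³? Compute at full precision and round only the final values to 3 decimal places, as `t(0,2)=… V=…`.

span = t_max - t_min = 4.55 - 0.49 = 4.060
L(0,2) = 18, L_eff = 18/255 = 0.070588
t(0,2) = 4.55 - 4.060·0.070588 = 4.263
Σt over all 6·9 pixels = 272118/2125 ≈ 128.0555294
V = pitch²·Σt = 0.84²·272118/2125 = 90.356

t(0,2)=4.263 V=90.356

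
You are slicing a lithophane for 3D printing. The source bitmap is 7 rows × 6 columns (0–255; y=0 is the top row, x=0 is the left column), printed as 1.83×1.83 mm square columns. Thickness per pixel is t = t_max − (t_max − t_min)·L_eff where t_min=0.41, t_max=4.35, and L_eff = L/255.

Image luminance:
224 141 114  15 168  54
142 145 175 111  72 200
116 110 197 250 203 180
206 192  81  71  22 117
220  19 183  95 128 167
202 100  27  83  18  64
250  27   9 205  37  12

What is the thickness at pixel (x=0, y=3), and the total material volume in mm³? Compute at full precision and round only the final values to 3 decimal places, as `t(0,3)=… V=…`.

t(0,3)=1.167 V=345.260

span = t_max - t_min = 4.35 - 0.41 = 3.940
L(0,3) = 206, L_eff = 206/255 = 0.807843
t(0,3) = 4.35 - 3.940·0.807843 = 1.167
Σt over all 7·6 pixels = 1314481/12750 ≈ 103.0965490
V = pitch²·Σt = 1.83²·1314481/12750 = 345.260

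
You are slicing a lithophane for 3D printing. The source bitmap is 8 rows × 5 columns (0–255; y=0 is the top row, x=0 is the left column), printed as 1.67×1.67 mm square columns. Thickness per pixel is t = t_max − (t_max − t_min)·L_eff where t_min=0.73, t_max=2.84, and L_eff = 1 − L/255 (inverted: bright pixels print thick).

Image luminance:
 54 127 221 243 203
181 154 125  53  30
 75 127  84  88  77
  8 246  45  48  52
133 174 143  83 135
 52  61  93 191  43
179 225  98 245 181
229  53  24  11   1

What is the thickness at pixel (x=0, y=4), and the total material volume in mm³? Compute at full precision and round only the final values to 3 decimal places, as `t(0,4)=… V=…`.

span = t_max - t_min = 2.84 - 0.73 = 2.110
L(0,4) = 133, L_eff = 1 - 133/255 = 0.478431 (inverted)
t(0,4) = 2.84 - 2.110·0.478431 = 1.831
Σt over all 8·5 pixels = 342829/5100 ≈ 67.2213725
V = pitch²·Σt = 1.67²·342829/5100 = 187.474

t(0,4)=1.831 V=187.474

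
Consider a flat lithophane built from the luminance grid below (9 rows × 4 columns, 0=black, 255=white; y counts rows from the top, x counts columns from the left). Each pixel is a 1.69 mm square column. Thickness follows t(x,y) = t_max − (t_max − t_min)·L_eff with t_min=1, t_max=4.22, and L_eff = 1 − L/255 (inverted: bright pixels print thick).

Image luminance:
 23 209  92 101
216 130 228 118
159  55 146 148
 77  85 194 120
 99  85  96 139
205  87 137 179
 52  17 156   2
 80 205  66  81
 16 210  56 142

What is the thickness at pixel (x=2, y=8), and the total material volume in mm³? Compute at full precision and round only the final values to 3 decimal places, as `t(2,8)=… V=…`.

t(2,8)=1.707 V=254.690

span = t_max - t_min = 4.22 - 1 = 3.220
L(2,8) = 56, L_eff = 1 - 56/255 = 0.780392 (inverted)
t(2,8) = 4.22 - 3.220·0.780392 = 1.707
Σt over all 9·4 pixels = 1136971/12750 ≈ 89.1741961
V = pitch²·Σt = 1.69²·1136971/12750 = 254.690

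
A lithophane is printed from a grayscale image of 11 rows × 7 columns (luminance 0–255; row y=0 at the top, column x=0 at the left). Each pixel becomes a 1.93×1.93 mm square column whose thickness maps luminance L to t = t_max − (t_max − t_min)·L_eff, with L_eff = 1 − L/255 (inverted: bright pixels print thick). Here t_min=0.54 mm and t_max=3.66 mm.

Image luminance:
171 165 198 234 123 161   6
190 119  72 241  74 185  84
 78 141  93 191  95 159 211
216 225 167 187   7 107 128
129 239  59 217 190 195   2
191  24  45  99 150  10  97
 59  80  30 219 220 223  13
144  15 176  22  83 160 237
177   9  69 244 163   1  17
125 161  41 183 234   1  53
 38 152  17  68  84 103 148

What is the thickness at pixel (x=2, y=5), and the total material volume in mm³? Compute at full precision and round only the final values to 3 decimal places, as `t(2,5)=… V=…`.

t(2,5)=1.091 V=585.294

span = t_max - t_min = 3.66 - 0.54 = 3.120
L(2,5) = 45, L_eff = 1 - 45/255 = 0.823529 (inverted)
t(2,5) = 3.66 - 3.120·0.823529 = 1.091
Σt over all 11·7 pixels = 667803/4250 ≈ 157.1301176
V = pitch²·Σt = 1.93²·667803/4250 = 585.294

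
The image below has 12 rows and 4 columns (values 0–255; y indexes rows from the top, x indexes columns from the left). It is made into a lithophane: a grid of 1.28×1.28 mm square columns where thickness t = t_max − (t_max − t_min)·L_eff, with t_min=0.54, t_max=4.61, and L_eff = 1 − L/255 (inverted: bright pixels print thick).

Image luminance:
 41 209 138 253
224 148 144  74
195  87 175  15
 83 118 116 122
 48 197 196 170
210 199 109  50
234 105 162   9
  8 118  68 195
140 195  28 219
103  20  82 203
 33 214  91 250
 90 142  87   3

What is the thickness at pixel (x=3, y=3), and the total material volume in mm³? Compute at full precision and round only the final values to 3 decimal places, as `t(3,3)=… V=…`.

span = t_max - t_min = 4.61 - 0.54 = 4.070
L(3,3) = 122, L_eff = 1 - 122/255 = 0.521569 (inverted)
t(3,3) = 4.61 - 4.070·0.521569 = 2.487
Σt over all 12·4 pixels = 123.6
V = pitch²·Σt = 1.28²·123.6 = 202.506

t(3,3)=2.487 V=202.506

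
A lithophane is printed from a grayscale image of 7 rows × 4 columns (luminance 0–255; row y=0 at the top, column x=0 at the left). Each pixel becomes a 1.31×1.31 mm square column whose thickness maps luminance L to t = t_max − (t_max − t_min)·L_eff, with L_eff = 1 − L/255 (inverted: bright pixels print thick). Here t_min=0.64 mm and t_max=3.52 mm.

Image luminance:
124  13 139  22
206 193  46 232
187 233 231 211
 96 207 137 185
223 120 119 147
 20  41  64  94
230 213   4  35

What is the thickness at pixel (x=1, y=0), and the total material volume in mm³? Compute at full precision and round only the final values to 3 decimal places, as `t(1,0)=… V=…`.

t(1,0)=0.787 V=103.861

span = t_max - t_min = 3.52 - 0.64 = 2.880
L(1,0) = 13, L_eff = 1 - 13/255 = 0.949020 (inverted)
t(1,0) = 3.52 - 2.880·0.949020 = 0.787
Σt over all 7·4 pixels = 128608/2125 ≈ 60.5214118
V = pitch²·Σt = 1.31²·128608/2125 = 103.861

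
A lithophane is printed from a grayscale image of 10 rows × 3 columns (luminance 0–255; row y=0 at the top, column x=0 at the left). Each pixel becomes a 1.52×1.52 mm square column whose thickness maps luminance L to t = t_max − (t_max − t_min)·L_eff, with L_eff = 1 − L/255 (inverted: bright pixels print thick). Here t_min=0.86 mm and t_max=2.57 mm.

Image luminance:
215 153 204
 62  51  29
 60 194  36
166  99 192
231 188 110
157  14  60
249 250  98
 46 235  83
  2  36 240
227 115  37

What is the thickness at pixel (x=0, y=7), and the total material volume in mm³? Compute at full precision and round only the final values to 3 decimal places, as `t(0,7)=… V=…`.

span = t_max - t_min = 2.57 - 0.86 = 1.710
L(0,7) = 46, L_eff = 1 - 46/255 = 0.819608 (inverted)
t(0,7) = 2.57 - 1.710·0.819608 = 1.168
Σt over all 10·3 pixels = 438123/8500 ≈ 51.5438824
V = pitch²·Σt = 1.52²·438123/8500 = 119.087

t(0,7)=1.168 V=119.087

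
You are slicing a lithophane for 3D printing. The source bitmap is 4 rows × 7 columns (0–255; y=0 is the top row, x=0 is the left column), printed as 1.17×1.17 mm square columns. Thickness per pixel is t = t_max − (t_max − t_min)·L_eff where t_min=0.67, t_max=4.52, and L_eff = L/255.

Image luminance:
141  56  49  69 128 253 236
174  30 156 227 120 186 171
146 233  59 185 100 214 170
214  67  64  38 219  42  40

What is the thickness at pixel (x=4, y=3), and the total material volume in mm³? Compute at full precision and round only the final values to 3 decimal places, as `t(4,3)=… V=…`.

span = t_max - t_min = 4.52 - 0.67 = 3.850
L(4,3) = 219, L_eff = 219/255 = 0.858824
t(4,3) = 4.52 - 3.850·0.858824 = 1.214
Σt over all 4·7 pixels = 353857/5100 ≈ 69.3837255
V = pitch²·Σt = 1.17²·353857/5100 = 94.979

t(4,3)=1.214 V=94.979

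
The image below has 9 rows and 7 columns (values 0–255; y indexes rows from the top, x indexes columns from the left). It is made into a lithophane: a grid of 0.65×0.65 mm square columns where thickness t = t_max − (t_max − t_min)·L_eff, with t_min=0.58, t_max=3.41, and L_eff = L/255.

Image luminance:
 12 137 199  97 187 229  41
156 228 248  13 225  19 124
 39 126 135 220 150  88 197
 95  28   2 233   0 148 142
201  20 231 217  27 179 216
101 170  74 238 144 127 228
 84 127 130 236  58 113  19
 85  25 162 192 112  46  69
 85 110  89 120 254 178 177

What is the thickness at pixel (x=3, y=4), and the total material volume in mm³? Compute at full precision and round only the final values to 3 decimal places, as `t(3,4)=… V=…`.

t(3,4)=1.002 V=52.495

span = t_max - t_min = 3.41 - 0.58 = 2.830
L(3,4) = 217, L_eff = 217/255 = 0.850980
t(3,4) = 3.41 - 2.830·0.850980 = 1.002
Σt over all 9·7 pixels = 3168319/25500 ≈ 124.2478039
V = pitch²·Σt = 0.65²·3168319/25500 = 52.495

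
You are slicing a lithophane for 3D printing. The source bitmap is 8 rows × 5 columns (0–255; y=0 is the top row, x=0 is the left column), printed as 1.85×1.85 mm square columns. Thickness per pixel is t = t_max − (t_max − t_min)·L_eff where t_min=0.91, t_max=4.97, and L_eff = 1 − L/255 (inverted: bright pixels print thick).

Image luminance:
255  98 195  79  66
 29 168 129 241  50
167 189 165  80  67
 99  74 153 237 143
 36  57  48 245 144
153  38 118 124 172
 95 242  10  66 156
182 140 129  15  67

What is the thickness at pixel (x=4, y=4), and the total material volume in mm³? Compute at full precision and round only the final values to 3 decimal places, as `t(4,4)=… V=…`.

span = t_max - t_min = 4.97 - 0.91 = 4.060
L(4,4) = 144, L_eff = 1 - 144/255 = 0.435294 (inverted)
t(4,4) = 4.97 - 4.060·0.435294 = 3.203
Σt over all 8·5 pixels = 1463063/12750 ≈ 114.7500392
V = pitch²·Σt = 1.85²·1463063/12750 = 392.732

t(4,4)=3.203 V=392.732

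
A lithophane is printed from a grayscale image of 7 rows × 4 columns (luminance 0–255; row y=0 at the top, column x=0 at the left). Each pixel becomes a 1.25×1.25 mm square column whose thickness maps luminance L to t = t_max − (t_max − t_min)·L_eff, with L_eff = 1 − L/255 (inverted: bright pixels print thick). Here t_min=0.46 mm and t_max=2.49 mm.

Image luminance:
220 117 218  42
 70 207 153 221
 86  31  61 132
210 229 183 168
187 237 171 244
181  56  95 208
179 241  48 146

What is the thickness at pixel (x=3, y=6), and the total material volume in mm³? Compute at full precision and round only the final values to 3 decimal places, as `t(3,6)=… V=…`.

span = t_max - t_min = 2.49 - 0.46 = 2.030
L(3,6) = 146, L_eff = 1 - 146/255 = 0.427451 (inverted)
t(3,6) = 2.49 - 2.030·0.427451 = 1.622
Σt over all 7·4 pixels = 403221/8500 ≈ 47.4377647
V = pitch²·Σt = 1.25²·403221/8500 = 74.122

t(3,6)=1.622 V=74.122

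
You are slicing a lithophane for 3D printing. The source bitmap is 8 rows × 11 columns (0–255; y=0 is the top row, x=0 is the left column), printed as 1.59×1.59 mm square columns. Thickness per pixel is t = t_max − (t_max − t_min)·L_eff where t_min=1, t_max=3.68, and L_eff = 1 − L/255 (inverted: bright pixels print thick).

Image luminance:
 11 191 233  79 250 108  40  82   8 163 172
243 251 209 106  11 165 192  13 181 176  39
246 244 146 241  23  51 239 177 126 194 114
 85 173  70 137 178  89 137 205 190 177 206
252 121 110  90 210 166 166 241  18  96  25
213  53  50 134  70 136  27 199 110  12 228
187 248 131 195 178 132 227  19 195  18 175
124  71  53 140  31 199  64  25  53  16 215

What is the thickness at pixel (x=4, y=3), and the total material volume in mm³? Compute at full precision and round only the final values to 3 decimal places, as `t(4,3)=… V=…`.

span = t_max - t_min = 3.68 - 1 = 2.680
L(4,3) = 178, L_eff = 1 - 178/255 = 0.301961 (inverted)
t(4,3) = 3.68 - 2.680·0.301961 = 2.871
Σt over all 8·11 pixels = 1351198/6375 ≈ 211.9526275
V = pitch²·Σt = 1.59²·1351198/6375 = 535.837

t(4,3)=2.871 V=535.837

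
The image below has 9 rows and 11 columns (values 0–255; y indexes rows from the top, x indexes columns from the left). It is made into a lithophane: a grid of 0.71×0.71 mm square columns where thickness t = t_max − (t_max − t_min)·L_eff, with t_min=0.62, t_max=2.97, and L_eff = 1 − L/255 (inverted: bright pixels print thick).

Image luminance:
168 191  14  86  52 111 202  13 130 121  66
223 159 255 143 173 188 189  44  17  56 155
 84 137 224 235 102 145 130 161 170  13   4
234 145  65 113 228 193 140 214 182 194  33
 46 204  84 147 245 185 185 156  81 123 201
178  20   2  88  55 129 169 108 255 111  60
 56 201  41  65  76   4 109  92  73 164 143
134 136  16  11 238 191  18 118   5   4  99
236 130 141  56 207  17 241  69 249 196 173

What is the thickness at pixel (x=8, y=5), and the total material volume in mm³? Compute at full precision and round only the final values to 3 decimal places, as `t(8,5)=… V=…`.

t(8,5)=2.970 V=88.747

span = t_max - t_min = 2.97 - 0.62 = 2.350
L(8,5) = 255, L_eff = 1 - 255/255 = 0.000000 (inverted)
t(8,5) = 2.97 - 2.350·0.000000 = 2.970
Σt over all 9·11 pixels = 897859/5100 ≈ 176.0507843
V = pitch²·Σt = 0.71²·897859/5100 = 88.747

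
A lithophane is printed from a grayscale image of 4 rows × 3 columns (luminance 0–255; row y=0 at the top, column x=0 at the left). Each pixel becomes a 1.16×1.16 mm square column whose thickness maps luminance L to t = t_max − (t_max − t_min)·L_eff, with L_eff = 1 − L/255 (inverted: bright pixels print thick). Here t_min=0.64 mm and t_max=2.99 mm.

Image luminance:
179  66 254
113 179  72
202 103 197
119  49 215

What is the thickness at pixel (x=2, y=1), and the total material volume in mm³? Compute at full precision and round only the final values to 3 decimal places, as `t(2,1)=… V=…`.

span = t_max - t_min = 2.99 - 0.64 = 2.350
L(2,1) = 72, L_eff = 1 - 72/255 = 0.717647 (inverted)
t(2,1) = 2.99 - 2.350·0.717647 = 1.304
Σt over all 4·3 pixels = 30331/1275 ≈ 23.7890196
V = pitch²·Σt = 1.16²·30331/1275 = 32.011

t(2,1)=1.304 V=32.011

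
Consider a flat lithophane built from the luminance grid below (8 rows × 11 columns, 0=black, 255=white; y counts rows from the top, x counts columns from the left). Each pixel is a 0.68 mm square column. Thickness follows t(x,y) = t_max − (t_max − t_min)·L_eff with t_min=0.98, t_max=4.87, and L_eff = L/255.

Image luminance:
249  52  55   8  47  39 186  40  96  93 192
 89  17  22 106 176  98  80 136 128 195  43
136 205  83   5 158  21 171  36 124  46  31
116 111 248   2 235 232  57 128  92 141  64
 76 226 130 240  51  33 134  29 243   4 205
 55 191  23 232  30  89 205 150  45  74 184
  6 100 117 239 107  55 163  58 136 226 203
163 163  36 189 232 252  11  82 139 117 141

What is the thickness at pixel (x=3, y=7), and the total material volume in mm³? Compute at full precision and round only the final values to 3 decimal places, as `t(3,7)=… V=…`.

t(3,7)=1.987 V=126.407

span = t_max - t_min = 4.87 - 0.98 = 3.890
L(3,7) = 189, L_eff = 189/255 = 0.741176
t(3,7) = 4.87 - 3.890·0.741176 = 1.987
Σt over all 8·11 pixels = 2323661/8500 ≈ 273.3718824
V = pitch²·Σt = 0.68²·2323661/8500 = 126.407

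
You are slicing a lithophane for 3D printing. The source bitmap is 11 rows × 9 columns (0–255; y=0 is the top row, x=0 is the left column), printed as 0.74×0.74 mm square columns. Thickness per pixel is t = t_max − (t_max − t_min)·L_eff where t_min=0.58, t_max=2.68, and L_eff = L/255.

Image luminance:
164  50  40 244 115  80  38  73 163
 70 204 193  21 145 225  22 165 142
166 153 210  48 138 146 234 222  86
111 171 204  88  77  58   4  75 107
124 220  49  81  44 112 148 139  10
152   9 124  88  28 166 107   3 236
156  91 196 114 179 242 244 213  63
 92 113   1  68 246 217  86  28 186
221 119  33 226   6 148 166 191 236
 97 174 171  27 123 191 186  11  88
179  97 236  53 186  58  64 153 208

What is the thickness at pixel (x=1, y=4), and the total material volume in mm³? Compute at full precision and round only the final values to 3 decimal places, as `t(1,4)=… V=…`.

span = t_max - t_min = 2.68 - 0.58 = 2.100
L(1,4) = 220, L_eff = 220/255 = 0.862745
t(1,4) = 2.68 - 2.100·0.862745 = 0.868
Σt over all 11·9 pixels = 138197/850 ≈ 162.5847059
V = pitch²·Σt = 0.74²·138197/850 = 89.031

t(1,4)=0.868 V=89.031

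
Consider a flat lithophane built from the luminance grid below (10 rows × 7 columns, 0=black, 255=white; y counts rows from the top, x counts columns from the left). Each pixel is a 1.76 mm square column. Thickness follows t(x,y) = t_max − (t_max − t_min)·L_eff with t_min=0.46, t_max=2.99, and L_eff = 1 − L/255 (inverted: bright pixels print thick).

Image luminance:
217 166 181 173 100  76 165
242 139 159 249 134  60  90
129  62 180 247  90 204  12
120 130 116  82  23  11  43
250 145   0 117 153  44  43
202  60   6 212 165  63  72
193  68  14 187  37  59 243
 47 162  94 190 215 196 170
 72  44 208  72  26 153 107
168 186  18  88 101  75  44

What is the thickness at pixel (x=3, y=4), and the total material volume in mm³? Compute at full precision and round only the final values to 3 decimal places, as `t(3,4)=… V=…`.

span = t_max - t_min = 2.99 - 0.46 = 2.530
L(3,4) = 117, L_eff = 1 - 117/255 = 0.541176 (inverted)
t(3,4) = 2.99 - 2.530·0.541176 = 1.621
Σt over all 10·7 pixels = 2938457/25500 ≈ 115.2336078
V = pitch²·Σt = 1.76²·2938457/25500 = 356.948

t(3,4)=1.621 V=356.948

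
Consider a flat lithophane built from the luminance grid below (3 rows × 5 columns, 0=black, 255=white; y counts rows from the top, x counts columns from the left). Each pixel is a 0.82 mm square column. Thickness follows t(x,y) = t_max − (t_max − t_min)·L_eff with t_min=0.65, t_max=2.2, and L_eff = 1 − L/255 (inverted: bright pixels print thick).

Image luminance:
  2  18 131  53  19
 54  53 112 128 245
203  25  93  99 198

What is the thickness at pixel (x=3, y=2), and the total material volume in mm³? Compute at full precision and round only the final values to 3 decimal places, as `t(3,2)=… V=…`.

t(3,2)=1.252 V=12.413

span = t_max - t_min = 2.2 - 0.65 = 1.550
L(3,2) = 99, L_eff = 1 - 99/255 = 0.611765 (inverted)
t(3,2) = 2.2 - 1.550·0.611765 = 1.252
Σt over all 3·5 pixels = 23537/1275 ≈ 18.4603922
V = pitch²·Σt = 0.82²·23537/1275 = 12.413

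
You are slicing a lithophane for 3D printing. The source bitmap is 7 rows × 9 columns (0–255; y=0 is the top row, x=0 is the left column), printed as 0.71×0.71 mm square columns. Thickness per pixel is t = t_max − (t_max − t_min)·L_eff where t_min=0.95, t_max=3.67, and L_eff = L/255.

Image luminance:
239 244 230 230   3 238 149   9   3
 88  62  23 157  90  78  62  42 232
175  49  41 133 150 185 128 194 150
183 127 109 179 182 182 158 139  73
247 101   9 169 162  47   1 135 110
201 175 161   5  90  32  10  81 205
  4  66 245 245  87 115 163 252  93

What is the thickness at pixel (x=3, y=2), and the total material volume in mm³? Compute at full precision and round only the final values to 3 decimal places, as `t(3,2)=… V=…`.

t(3,2)=2.251 V=73.929

span = t_max - t_min = 3.67 - 0.95 = 2.720
L(3,2) = 133, L_eff = 133/255 = 0.521569
t(3,2) = 3.67 - 2.720·0.521569 = 2.251
Σt over all 7·9 pixels = 219983/1500 ≈ 146.6553333
V = pitch²·Σt = 0.71²·219983/1500 = 73.929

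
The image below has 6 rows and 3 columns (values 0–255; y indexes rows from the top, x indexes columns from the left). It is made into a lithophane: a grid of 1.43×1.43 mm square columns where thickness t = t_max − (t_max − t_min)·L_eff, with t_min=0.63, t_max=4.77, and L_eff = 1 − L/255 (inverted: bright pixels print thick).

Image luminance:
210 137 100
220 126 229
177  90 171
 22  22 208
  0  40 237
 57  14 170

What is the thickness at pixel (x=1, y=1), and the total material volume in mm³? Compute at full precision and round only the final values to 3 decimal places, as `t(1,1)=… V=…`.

t(1,1)=2.676 V=97.224

span = t_max - t_min = 4.77 - 0.63 = 4.140
L(1,1) = 126, L_eff = 1 - 126/255 = 0.505882 (inverted)
t(1,1) = 4.77 - 4.140·0.505882 = 2.676
Σt over all 6·3 pixels = 40413/850 ≈ 47.5447059
V = pitch²·Σt = 1.43²·40413/850 = 97.224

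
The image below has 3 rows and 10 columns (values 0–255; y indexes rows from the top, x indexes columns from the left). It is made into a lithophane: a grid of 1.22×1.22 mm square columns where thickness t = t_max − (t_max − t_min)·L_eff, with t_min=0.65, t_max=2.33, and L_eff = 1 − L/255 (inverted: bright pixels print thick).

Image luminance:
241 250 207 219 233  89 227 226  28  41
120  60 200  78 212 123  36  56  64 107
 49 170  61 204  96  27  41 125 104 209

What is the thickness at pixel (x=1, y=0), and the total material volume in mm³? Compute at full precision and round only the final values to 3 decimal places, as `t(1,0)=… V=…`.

t(1,0)=2.297 V=67.296

span = t_max - t_min = 2.33 - 0.65 = 1.680
L(1,0) = 250, L_eff = 1 - 250/255 = 0.019608 (inverted)
t(1,0) = 2.33 - 1.680·0.019608 = 2.297
Σt over all 3·10 pixels = 192159/4250 ≈ 45.2138824
V = pitch²·Σt = 1.22²·192159/4250 = 67.296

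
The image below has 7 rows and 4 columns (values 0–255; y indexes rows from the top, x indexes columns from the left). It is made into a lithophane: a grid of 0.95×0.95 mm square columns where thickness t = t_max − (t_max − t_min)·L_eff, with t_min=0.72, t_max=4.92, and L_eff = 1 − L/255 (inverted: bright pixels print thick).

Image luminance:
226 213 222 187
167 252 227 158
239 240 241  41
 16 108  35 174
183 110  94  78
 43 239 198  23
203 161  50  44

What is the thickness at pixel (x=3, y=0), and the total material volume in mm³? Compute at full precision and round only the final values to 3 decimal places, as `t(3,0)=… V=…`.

span = t_max - t_min = 4.92 - 0.72 = 4.200
L(3,0) = 187, L_eff = 1 - 187/255 = 0.266667 (inverted)
t(3,0) = 4.92 - 4.200·0.266667 = 3.800
Σt over all 7·4 pixels = 37772/425 ≈ 88.8752941
V = pitch²·Σt = 0.95²·37772/425 = 80.210

t(3,0)=3.800 V=80.210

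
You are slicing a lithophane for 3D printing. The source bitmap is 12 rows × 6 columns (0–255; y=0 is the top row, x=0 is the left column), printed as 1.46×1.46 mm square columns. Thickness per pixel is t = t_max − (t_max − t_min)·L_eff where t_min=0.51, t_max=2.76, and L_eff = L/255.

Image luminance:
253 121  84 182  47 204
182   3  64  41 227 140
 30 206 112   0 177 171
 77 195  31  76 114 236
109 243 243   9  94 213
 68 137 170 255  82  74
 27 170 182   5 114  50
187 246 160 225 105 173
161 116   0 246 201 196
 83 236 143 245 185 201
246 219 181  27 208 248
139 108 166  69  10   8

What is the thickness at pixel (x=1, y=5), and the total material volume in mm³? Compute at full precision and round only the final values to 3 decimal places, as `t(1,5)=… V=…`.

t(1,5)=1.551 V=236.337

span = t_max - t_min = 2.76 - 0.51 = 2.250
L(1,5) = 137, L_eff = 137/255 = 0.537255
t(1,5) = 2.76 - 2.250·0.537255 = 1.551
Σt over all 12·6 pixels = 47121/425 ≈ 110.8729412
V = pitch²·Σt = 1.46²·47121/425 = 236.337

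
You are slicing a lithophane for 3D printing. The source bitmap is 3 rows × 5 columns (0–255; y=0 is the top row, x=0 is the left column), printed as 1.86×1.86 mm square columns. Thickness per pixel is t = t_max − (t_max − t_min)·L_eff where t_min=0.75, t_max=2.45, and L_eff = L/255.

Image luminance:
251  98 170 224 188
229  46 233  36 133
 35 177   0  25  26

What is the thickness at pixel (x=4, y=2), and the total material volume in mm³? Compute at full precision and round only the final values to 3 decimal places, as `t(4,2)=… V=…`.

t(4,2)=2.277 V=83.988

span = t_max - t_min = 2.45 - 0.75 = 1.700
L(4,2) = 26, L_eff = 26/255 = 0.101961
t(4,2) = 2.45 - 1.700·0.101961 = 2.277
Σt over all 3·5 pixels = 7283/300 ≈ 24.2766667
V = pitch²·Σt = 1.86²·7283/300 = 83.988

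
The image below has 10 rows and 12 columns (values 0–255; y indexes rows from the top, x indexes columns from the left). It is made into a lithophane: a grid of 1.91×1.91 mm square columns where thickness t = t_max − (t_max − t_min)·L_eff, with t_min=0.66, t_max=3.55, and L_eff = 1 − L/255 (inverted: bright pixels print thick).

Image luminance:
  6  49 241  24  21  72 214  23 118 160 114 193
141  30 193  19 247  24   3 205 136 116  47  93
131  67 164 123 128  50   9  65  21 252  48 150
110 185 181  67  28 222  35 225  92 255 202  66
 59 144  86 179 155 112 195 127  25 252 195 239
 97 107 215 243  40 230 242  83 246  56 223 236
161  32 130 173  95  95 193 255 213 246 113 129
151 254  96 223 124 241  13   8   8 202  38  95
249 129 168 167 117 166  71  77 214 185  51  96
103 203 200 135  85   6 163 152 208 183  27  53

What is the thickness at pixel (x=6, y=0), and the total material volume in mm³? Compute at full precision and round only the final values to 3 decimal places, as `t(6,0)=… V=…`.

span = t_max - t_min = 3.55 - 0.66 = 2.890
L(6,0) = 214, L_eff = 1 - 214/255 = 0.160784 (inverted)
t(6,0) = 3.55 - 2.890·0.160784 = 3.085
Σt over all 10·12 pixels = 384799/1500 ≈ 256.5326667
V = pitch²·Σt = 1.91²·384799/1500 = 935.857

t(6,0)=3.085 V=935.857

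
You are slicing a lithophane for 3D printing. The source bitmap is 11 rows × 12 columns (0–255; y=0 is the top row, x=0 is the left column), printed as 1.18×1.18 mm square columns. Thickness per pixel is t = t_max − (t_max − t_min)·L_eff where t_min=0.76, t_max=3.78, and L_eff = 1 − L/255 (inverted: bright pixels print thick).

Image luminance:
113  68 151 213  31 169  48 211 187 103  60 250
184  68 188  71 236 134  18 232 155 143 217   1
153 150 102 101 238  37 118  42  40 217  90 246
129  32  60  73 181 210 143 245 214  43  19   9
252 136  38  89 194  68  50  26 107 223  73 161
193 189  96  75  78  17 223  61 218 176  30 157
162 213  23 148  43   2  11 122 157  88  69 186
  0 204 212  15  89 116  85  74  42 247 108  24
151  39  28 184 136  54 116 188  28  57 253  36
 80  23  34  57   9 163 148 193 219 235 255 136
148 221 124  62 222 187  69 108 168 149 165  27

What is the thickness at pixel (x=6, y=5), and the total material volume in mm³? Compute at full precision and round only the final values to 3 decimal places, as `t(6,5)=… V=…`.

t(6,5)=3.401 V=403.284

span = t_max - t_min = 3.78 - 0.76 = 3.020
L(6,5) = 223, L_eff = 1 - 223/255 = 0.125490 (inverted)
t(6,5) = 3.78 - 3.020·0.125490 = 3.401
Σt over all 11·12 pixels = 738563/2550 ≈ 289.6325490
V = pitch²·Σt = 1.18²·738563/2550 = 403.284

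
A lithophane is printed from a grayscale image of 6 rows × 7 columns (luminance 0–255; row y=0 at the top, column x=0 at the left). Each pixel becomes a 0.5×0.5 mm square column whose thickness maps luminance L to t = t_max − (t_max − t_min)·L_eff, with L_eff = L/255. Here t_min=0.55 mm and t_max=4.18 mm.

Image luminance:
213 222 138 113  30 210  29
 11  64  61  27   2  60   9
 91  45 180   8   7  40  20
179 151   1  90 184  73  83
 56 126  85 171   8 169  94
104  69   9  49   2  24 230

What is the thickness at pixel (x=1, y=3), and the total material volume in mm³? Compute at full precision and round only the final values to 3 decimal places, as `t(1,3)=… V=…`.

t(1,3)=2.030 V=31.302

span = t_max - t_min = 4.18 - 0.55 = 3.630
L(1,3) = 151, L_eff = 151/255 = 0.592157
t(1,3) = 4.18 - 3.630·0.592157 = 2.030
Σt over all 6·7 pixels = 1064283/8500 ≈ 125.2097647
V = pitch²·Σt = 0.5²·1064283/8500 = 31.302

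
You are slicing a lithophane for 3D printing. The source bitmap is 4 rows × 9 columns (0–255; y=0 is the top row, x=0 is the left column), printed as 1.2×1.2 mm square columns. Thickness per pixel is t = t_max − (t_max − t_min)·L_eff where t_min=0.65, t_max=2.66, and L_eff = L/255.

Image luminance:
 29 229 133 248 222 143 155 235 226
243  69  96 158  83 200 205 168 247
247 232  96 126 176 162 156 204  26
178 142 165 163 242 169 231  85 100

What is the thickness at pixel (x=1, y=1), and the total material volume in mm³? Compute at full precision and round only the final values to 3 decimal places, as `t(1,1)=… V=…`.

t(1,1)=2.116 V=69.916

span = t_max - t_min = 2.66 - 0.65 = 2.010
L(1,1) = 69, L_eff = 69/255 = 0.270588
t(1,1) = 2.66 - 2.010·0.270588 = 2.116
Σt over all 4·9 pixels = 412697/8500 ≈ 48.5525882
V = pitch²·Σt = 1.2²·412697/8500 = 69.916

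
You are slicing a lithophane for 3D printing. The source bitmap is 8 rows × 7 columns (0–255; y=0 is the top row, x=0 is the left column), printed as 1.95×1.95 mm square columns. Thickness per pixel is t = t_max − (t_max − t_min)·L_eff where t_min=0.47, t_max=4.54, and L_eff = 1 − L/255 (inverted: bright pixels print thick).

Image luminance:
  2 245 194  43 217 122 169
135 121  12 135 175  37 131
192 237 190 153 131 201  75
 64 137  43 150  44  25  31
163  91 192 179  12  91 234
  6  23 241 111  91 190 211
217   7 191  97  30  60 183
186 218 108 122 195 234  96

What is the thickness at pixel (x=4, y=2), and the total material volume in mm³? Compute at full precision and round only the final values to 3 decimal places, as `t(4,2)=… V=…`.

span = t_max - t_min = 4.54 - 0.47 = 4.070
L(4,2) = 131, L_eff = 1 - 131/255 = 0.486275 (inverted)
t(4,2) = 4.54 - 4.070·0.486275 = 2.561
Σt over all 8·7 pixels = 359749/2550 ≈ 141.0780392
V = pitch²·Σt = 1.95²·359749/2550 = 536.449

t(4,2)=2.561 V=536.449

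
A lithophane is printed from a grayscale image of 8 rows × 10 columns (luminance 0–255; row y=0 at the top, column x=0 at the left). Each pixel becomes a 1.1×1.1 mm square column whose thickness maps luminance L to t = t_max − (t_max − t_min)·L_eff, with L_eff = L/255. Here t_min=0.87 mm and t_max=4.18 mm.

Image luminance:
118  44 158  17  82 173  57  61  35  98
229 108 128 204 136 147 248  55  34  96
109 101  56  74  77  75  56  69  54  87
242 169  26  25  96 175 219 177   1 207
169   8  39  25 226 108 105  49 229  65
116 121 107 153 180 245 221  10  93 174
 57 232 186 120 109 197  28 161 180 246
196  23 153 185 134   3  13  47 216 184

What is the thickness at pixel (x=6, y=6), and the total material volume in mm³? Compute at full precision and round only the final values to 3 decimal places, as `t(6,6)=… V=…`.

span = t_max - t_min = 4.18 - 0.87 = 3.310
L(6,6) = 28, L_eff = 28/255 = 0.109804
t(6,6) = 4.18 - 3.310·0.109804 = 3.817
Σt over all 8·10 pixels = 1350971/6375 ≈ 211.9170196
V = pitch²·Σt = 1.1²·1350971/6375 = 256.420

t(6,6)=3.817 V=256.420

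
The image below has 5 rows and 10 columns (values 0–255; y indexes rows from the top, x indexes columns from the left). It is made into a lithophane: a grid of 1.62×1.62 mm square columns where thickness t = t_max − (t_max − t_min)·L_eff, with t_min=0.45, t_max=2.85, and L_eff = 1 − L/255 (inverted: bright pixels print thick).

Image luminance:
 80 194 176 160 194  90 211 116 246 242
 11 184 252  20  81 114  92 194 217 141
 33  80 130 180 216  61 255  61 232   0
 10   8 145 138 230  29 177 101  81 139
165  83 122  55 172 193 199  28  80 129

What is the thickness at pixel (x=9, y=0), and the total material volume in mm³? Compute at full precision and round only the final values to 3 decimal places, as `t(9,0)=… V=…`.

span = t_max - t_min = 2.85 - 0.45 = 2.400
L(9,0) = 242, L_eff = 1 - 242/255 = 0.050980 (inverted)
t(9,0) = 2.85 - 2.400·0.050980 = 2.728
Σt over all 5·10 pixels = 71501/850 ≈ 84.1188235
V = pitch²·Σt = 1.62²·71501/850 = 220.761

t(9,0)=2.728 V=220.761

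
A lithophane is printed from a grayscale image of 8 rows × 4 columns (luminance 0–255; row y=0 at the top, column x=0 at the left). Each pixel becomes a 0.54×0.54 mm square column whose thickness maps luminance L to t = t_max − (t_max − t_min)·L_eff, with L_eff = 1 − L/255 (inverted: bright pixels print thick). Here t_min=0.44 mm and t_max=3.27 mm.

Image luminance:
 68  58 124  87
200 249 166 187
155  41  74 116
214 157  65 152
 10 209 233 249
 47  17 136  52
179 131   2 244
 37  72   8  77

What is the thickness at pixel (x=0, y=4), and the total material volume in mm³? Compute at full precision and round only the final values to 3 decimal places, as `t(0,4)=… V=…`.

span = t_max - t_min = 3.27 - 0.44 = 2.830
L(0,4) = 10, L_eff = 1 - 10/255 = 0.960784 (inverted)
t(0,4) = 3.27 - 2.830·0.960784 = 0.551
Σt over all 8·4 pixels = 119914/2125 ≈ 56.4301176
V = pitch²·Σt = 0.54²·119914/2125 = 16.455

t(0,4)=0.551 V=16.455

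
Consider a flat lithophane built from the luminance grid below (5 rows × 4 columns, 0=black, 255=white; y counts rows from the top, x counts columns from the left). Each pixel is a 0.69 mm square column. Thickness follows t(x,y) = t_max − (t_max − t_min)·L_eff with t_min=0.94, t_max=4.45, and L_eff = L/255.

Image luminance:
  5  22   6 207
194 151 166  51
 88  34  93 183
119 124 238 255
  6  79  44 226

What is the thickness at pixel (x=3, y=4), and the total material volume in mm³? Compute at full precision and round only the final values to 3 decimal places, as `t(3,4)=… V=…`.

t(3,4)=1.339 V=27.359

span = t_max - t_min = 4.45 - 0.94 = 3.510
L(3,4) = 226, L_eff = 226/255 = 0.886275
t(3,4) = 4.45 - 3.510·0.886275 = 1.339
Σt over all 5·4 pixels = 488453/8500 ≈ 57.4650588
V = pitch²·Σt = 0.69²·488453/8500 = 27.359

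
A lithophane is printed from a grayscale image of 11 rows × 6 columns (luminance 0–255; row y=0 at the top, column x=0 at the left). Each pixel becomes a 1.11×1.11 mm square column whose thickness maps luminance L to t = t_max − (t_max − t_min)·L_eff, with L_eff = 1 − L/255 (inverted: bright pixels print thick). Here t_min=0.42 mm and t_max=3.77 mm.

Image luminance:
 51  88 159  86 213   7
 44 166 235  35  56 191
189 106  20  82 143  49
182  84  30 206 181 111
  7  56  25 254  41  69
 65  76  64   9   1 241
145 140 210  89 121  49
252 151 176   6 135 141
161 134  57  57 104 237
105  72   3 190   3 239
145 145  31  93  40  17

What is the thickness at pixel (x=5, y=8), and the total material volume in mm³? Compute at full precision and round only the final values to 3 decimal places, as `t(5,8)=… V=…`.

t(5,8)=3.534 V=148.592

span = t_max - t_min = 3.77 - 0.42 = 3.350
L(5,8) = 237, L_eff = 1 - 237/255 = 0.070588 (inverted)
t(5,8) = 3.77 - 3.350·0.070588 = 3.534
Σt over all 11·6 pixels = 307531/2550 ≈ 120.6003922
V = pitch²·Σt = 1.11²·307531/2550 = 148.592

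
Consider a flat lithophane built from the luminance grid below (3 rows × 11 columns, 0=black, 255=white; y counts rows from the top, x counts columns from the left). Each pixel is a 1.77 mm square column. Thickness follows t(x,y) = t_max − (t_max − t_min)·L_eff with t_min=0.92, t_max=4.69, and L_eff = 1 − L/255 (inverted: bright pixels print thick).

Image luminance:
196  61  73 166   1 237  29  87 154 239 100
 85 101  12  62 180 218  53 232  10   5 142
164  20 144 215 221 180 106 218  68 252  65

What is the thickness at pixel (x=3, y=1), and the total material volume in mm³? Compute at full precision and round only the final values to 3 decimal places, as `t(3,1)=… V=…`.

span = t_max - t_min = 4.69 - 0.92 = 3.770
L(3,1) = 62, L_eff = 1 - 62/255 = 0.756863 (inverted)
t(3,1) = 4.69 - 3.770·0.756863 = 1.837
Σt over all 3·11 pixels = 579593/6375 ≈ 90.9165490
V = pitch²·Σt = 1.77²·579593/6375 = 284.832

t(3,1)=1.837 V=284.832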